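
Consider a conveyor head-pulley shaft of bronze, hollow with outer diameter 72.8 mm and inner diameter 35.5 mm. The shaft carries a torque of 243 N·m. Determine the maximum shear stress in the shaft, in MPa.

3.40 MPa

J = π(d_o⁴ − d_i⁴)/32 = π(0.0728⁴ − 0.0355⁴)/32 = 2.602×10^-6 m⁴.
τ_max = T·r/J = 243.0 × 0.0364 / 2.602×10^-6 = 3.400×10^6 Pa.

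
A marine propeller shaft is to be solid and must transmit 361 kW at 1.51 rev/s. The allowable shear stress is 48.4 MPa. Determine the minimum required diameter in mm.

ω = 2π·1.51 = 9.488 rad/s, so T = P/ω = 361×10³ / 9.488 = 38050 N·m.
For a solid shaft τ_max = 16T/(πd³), so d = (16T/(π τ_allow))^(1/3) = (16·38050/(π·4.84×10^7))^(1/3) = 0.1588 m.

159 mm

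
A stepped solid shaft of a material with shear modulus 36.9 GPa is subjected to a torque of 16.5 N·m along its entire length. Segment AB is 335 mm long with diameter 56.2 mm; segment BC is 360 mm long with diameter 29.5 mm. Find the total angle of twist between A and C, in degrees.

J_AB = π(0.0562)⁴/32 = 9.79×10^-7 m⁴; J_BC = π(0.0295)⁴/32 = 7.44×10^-8 m⁴.
θ = (T/G)·Σ L_i/J_i = (16.50/36.9×10⁹)·(0.335/9.79×10^-7 + 0.360/7.44×10^-8) = 2.318×10^-3 rad.

0.133°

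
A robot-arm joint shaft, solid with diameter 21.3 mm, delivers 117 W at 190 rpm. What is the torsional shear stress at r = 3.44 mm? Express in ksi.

0.145 ksi

ω = 2π·190/60 = 19.90 rad/s, so T = P/ω = 117 / 19.90 = 5.880 N·m.
J = πd⁴/32 = π(0.0213)⁴/32 = 2.021×10^-8 m⁴.
Shear stress varies linearly with radius: τ = T·r/J = 5.880 × 0.00344 / 2.021×10^-8 = 1.001×10^6 Pa.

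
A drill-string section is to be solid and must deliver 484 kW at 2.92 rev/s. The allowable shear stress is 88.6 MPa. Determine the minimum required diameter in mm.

115 mm

ω = 2π·2.92 = 18.35 rad/s, so T = P/ω = 484×10³ / 18.35 = 26380 N·m.
For a solid shaft τ_max = 16T/(πd³), so d = (16T/(π τ_allow))^(1/3) = (16·26380/(π·8.86×10^7))^(1/3) = 0.1149 m.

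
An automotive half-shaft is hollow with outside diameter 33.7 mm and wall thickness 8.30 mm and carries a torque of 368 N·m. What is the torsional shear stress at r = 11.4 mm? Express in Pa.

3.55e7 Pa

J = π(d_o⁴ − d_i⁴)/32 = π(0.0337⁴ − 0.0171⁴)/32 = 1.182×10^-7 m⁴.
Shear stress varies linearly with radius: τ = T·r/J = 368.0 × 0.0114 / 1.182×10^-7 = 3.548×10^7 Pa.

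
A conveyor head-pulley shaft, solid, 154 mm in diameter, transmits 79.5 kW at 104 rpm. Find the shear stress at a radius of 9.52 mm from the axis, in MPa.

ω = 2π·104/60 = 10.89 rad/s, so T = P/ω = 79.5×10³ / 10.89 = 7300 N·m.
J = πd⁴/32 = π(0.154)⁴/32 = 5.522×10^-5 m⁴.
Shear stress varies linearly with radius: τ = T·r/J = 7300 × 0.00952 / 5.522×10^-5 = 1.259×10^6 Pa.

1.26 MPa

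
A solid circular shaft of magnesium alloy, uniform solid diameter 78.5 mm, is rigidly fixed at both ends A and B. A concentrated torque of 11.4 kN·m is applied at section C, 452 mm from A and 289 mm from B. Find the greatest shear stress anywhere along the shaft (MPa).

With uniform GJ and both ends fixed, compatibility θ_AC = θ_CB gives T_A·a = T_B·b, together with T_A + T_B = T₀.
T_A = T₀·b/(a+b) = 11400·289/741.0 = 4446 N·m; T_B = 6954 N·m.
τ in each portion: τ_AC = 4.68×10^7 Pa, τ_CB = 7.32×10^7 Pa; maximum is in CB.
τ_max = T_CB·r/J = 6954·0.0393/3.73×10^-6 = 7.321×10^7 Pa.

73.2 MPa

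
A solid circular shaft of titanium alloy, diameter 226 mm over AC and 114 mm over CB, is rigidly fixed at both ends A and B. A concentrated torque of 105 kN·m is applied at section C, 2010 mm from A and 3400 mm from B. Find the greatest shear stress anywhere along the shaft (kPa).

44600 kPa

Compatibility: T_A·a/J_AC = T_B·b/J_CB with T_A + T_B = T₀.
J_AC = 2.56×10^-4 m⁴, J_CB = 1.66×10^-5 m⁴, so T_A = T₀·(J_AC/a)/((J_AC/a)+(J_CB/b)) = 101100 N·m, T_B = 3871 N·m.
τ in each portion: τ_AC = 4.46×10^7 Pa, τ_CB = 1.33×10^7 Pa; maximum is in AC.
τ_max = T_AC·r/J = 101100·0.113/2.56×10^-4 = 4.462×10^7 Pa.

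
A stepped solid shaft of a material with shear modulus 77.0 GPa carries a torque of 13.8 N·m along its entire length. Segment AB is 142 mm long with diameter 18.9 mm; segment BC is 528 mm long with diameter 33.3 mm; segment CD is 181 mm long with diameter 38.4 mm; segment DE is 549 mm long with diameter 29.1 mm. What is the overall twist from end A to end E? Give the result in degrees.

J_AB = π(0.0189)⁴/32 = 1.25×10^-8 m⁴; J_BC = π(0.0333)⁴/32 = 1.21×10^-7 m⁴; J_CD = π(0.0384)⁴/32 = 2.13×10^-7 m⁴; J_DE = π(0.0291)⁴/32 = 7.04×10^-8 m⁴.
θ = (T/G)·Σ L_i/J_i = (13.80/77.0×10⁹)·(0.142/1.25×10^-8 + 0.528/1.21×10^-7 + 0.181/2.13×10^-7 + 0.549/7.04×10^-8) = 4.365×10^-3 rad.

0.250°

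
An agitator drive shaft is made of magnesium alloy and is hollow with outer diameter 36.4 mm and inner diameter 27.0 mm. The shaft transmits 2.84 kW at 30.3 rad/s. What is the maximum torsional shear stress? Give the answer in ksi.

ω = 30.3 rad/s, so T = P/ω = 2.84×10³ / 30.30 = 93.73 N·m.
J = π(d_o⁴ − d_i⁴)/32 = π(0.0364⁴ − 0.0270⁴)/32 = 1.202×10^-7 m⁴.
τ_max = T·r/J = 93.73 × 0.0182 / 1.202×10^-7 = 1.420×10^7 Pa.

2.06 ksi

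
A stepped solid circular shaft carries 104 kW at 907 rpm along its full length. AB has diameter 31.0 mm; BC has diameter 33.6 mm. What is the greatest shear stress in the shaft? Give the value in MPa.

187 MPa

ω = 2π·907/60 = 94.98 rad/s, so T = P/ω = 104×10³ / 94.98 = 1095 N·m.
Under the same torque, τ_max = 16T/(πd³) is largest where d is smallest — segment AB (d = 31.0 mm).
τ_max = 16·1095/(π·(0.0310)³) = 1.872×10^8 Pa.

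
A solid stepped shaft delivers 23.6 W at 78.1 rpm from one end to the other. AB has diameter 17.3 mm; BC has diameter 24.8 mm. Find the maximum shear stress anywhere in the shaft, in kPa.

2840 kPa

ω = 2π·78.1/60 = 8.179 rad/s, so T = P/ω = 23.6 / 8.179 = 2.886 N·m.
Under the same torque, τ_max = 16T/(πd³) is largest where d is smallest — segment AB (d = 17.3 mm).
τ_max = 16·2.886/(π·(0.0173)³) = 2.838×10^6 Pa.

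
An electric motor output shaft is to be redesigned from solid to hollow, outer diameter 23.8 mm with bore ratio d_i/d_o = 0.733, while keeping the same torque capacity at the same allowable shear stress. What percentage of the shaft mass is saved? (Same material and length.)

Equal τ_max and T ⇒ the solid shaft needs d_s³ = d_o³(1−k⁴), so d_s = 23.8·(1−0.733⁴)^(1/3) = 21.25 mm.
Area ratio A_h/A_s = d_o²(1−k²)/d_s² = (1−k²)/(1−k⁴)^(2/3) = 0.5807.
Mass saving = 1 − 0.5807 = 41.9 %.

41.9 %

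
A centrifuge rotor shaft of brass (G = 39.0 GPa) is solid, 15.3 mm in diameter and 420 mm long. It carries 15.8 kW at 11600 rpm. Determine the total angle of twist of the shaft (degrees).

1.49°

ω = 2π·11600/60 = 1215 rad/s, so T = P/ω = 15.8×10³ / 1215 = 13.01 N·m.
J = πd⁴/32 = π(0.0153)⁴/32 = 5.380×10^-9 m⁴.
θ = T·L/(G·J) = 13.01 × 0.420 / (39.0×10⁹ × 5.380×10^-9) = 0.02604 rad.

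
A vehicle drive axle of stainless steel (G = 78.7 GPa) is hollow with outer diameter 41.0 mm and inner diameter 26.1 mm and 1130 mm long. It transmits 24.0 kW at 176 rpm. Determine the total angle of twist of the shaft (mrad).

80.6 mrad

ω = 2π·176/60 = 18.43 rad/s, so T = P/ω = 24.0×10³ / 18.43 = 1302 N·m.
J = π(d_o⁴ − d_i⁴)/32 = π(0.0410⁴ − 0.0261⁴)/32 = 2.319×10^-7 m⁴.
θ = T·L/(G·J) = 1302 × 1.13 / (78.7×10⁹ × 2.319×10^-7) = 0.08064 rad.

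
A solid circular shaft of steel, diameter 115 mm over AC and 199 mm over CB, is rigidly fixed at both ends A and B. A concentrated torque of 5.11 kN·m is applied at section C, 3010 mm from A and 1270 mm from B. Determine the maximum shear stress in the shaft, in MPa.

3.15 MPa

Compatibility: T_A·a/J_AC = T_B·b/J_CB with T_A + T_B = T₀.
J_AC = 1.72×10^-5 m⁴, J_CB = 1.54×10^-4 m⁴, so T_A = T₀·(J_AC/a)/((J_AC/a)+(J_CB/b)) = 229.7 N·m, T_B = 4880 N·m.
τ in each portion: τ_AC = 7.69×10^5 Pa, τ_CB = 3.15×10^6 Pa; maximum is in CB.
τ_max = T_CB·r/J = 4880·0.0995/1.54×10^-4 = 3.154×10^6 Pa.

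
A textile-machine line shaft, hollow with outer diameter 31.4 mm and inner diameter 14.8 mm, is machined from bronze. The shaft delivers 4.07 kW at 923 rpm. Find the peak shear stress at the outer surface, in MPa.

ω = 2π·923/60 = 96.66 rad/s, so T = P/ω = 4.07×10³ / 96.66 = 42.11 N·m.
J = π(d_o⁴ − d_i⁴)/32 = π(0.0314⁴ − 0.0148⁴)/32 = 9.073×10^-8 m⁴.
τ_max = T·r/J = 42.11 × 0.0157 / 9.073×10^-8 = 7.287×10^6 Pa.

7.29 MPa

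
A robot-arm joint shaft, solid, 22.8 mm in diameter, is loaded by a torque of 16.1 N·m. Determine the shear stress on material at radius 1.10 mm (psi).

J = πd⁴/32 = π(0.0228)⁴/32 = 2.653×10^-8 m⁴.
Shear stress varies linearly with radius: τ = T·r/J = 16.10 × 0.00110 / 2.653×10^-8 = 6.675×10^5 Pa.

96.8 psi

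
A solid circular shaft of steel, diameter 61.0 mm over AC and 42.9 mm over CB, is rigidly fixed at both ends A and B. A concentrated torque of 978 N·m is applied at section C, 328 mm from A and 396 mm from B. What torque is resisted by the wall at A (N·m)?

813 N·m

Compatibility: T_A·a/J_AC = T_B·b/J_CB with T_A + T_B = T₀.
J_AC = 1.36×10^-6 m⁴, J_CB = 3.33×10^-7 m⁴, so T_A = T₀·(J_AC/a)/((J_AC/a)+(J_CB/b)) = 813.2 N·m, T_B = 164.8 N·m.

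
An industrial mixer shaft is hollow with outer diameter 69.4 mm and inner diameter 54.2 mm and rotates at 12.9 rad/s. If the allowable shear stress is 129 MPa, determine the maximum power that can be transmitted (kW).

J = π(d_o⁴ − d_i⁴)/32 = π(0.0694⁴ − 0.0542⁴)/32 = 1.430×10^-6 m⁴.
T_max = τ_allow·J/r = 1.29×10^8 × 1.430×10^-6 / 0.0347 = 5317 N·m.
ω = 12.9 rad/s, so P_max = T_max·ω = 6.859×10^4 W.

68.6 kW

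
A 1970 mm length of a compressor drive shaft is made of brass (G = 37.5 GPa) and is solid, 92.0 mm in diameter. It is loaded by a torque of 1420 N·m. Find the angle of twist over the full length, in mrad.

10.6 mrad

J = πd⁴/32 = π(0.0920)⁴/32 = 7.033×10^-6 m⁴.
θ = T·L/(G·J) = 1420 × 1.97 / (37.5×10⁹ × 7.033×10^-6) = 0.01061 rad.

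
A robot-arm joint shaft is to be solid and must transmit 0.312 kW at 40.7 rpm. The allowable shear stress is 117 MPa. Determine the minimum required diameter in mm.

ω = 2π·40.7/60 = 4.262 rad/s, so T = P/ω = 0.312×10³ / 4.262 = 73.20 N·m.
For a solid shaft τ_max = 16T/(πd³), so d = (16T/(π τ_allow))^(1/3) = (16·73.20/(π·1.17×10^8))^(1/3) = 0.01472 m.

14.7 mm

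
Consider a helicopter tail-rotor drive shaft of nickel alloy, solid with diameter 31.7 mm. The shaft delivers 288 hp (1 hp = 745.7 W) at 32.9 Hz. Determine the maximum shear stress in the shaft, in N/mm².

ω = 2π·32.9 = 206.7 rad/s, so T = P/ω = 288×745.7 / 206.7 = 1039 N·m.
J = πd⁴/32 = π(0.0317)⁴/32 = 9.914×10^-8 m⁴.
τ_max = T·r/J = 1039 × 0.0158 / 9.914×10^-8 = 1.661×10^8 Pa.

166 N/mm²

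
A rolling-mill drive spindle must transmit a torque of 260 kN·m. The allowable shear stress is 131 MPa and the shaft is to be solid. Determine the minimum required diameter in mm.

For a solid shaft τ_max = 16T/(πd³), so d = (16T/(π τ_allow))^(1/3) = (16·260000/(π·1.31×10^8))^(1/3) = 0.2162 m.

216 mm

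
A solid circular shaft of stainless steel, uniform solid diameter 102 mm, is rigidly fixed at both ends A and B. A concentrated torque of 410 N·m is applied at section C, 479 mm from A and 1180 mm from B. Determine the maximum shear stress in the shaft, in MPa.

1.40 MPa

With uniform GJ and both ends fixed, compatibility θ_AC = θ_CB gives T_A·a = T_B·b, together with T_A + T_B = T₀.
T_A = T₀·b/(a+b) = 410.0·1180/1659 = 291.6 N·m; T_B = 118.4 N·m.
τ in each portion: τ_AC = 1.40×10^6 Pa, τ_CB = 5.68×10^5 Pa; maximum is in AC.
τ_max = T_AC·r/J = 291.6·0.0510/1.06×10^-5 = 1.400×10^6 Pa.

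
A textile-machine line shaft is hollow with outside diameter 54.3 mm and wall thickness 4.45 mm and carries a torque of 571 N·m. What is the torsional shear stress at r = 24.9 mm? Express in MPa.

J = π(d_o⁴ − d_i⁴)/32 = π(0.0543⁴ − 0.0454⁴)/32 = 4.364×10^-7 m⁴.
Shear stress varies linearly with radius: τ = T·r/J = 571.0 × 0.0249 / 4.364×10^-7 = 3.258×10^7 Pa.

32.6 MPa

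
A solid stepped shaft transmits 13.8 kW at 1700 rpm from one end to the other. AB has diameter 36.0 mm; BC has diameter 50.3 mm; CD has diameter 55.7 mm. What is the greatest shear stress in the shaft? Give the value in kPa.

8460 kPa

ω = 2π·1700/60 = 178.0 rad/s, so T = P/ω = 13.8×10³ / 178.0 = 77.52 N·m.
Under the same torque, τ_max = 16T/(πd³) is largest where d is smallest — segment AB (d = 36.0 mm).
τ_max = 16·77.52/(π·(0.0360)³) = 8.462×10^6 Pa.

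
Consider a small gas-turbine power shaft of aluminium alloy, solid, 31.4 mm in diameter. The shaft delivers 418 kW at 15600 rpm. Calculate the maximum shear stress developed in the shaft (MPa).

ω = 2π·15600/60 = 1634 rad/s, so T = P/ω = 418×10³ / 1634 = 255.9 N·m.
J = πd⁴/32 = π(0.0314)⁴/32 = 9.544×10^-8 m⁴.
τ_max = T·r/J = 255.9 × 0.0157 / 9.544×10^-8 = 4.209×10^7 Pa.

42.1 MPa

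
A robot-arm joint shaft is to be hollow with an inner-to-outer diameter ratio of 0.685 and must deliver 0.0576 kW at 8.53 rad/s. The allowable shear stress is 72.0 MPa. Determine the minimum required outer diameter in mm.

8.49 mm

ω = 8.53 rad/s, so T = P/ω = 0.0576×10³ / 8.530 = 6.753 N·m.
For a hollow shaft with d_i/d_o = 0.685: τ_max = 16T/(π d_o³ (1−k⁴)), so d_o = [16T/(π τ_allow (1−k⁴))]^(1/3) = [16·6.753/(π·7.20×10^7·0.7798)]^(1/3) = 0.008493 m.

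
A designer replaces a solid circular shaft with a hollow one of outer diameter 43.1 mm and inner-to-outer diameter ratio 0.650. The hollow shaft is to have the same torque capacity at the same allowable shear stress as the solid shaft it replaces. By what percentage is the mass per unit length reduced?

Equal τ_max and T ⇒ the solid shaft needs d_s³ = d_o³(1−k⁴), so d_s = 43.1·(1−0.650⁴)^(1/3) = 40.37 mm.
Area ratio A_h/A_s = d_o²(1−k²)/d_s² = (1−k²)/(1−k⁴)^(2/3) = 0.6584.
Mass saving = 1 − 0.6584 = 34.2 %.

34.2 %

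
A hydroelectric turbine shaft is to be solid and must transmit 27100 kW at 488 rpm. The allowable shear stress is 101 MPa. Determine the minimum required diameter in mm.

ω = 2π·488/60 = 51.10 rad/s, so T = P/ω = 27100×10³ / 51.10 = 530300 N·m.
For a solid shaft τ_max = 16T/(πd³), so d = (16T/(π τ_allow))^(1/3) = (16·530300/(π·1.01×10^8))^(1/3) = 0.2990 m.

299 mm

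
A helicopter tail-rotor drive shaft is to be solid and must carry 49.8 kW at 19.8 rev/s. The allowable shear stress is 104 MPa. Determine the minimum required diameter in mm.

ω = 2π·19.8 = 124.4 rad/s, so T = P/ω = 49.8×10³ / 124.4 = 400.3 N·m.
For a solid shaft τ_max = 16T/(πd³), so d = (16T/(π τ_allow))^(1/3) = (16·400.3/(π·1.04×10^8))^(1/3) = 0.02696 m.

27.0 mm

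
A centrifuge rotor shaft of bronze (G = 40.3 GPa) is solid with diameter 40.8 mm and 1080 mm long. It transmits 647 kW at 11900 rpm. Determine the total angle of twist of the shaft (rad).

0.0511 rad

ω = 2π·11900/60 = 1246 rad/s, so T = P/ω = 647×10³ / 1246 = 519.2 N·m.
J = πd⁴/32 = π(0.0408)⁴/32 = 2.720×10^-7 m⁴.
θ = T·L/(G·J) = 519.2 × 1.08 / (40.3×10⁹ × 2.720×10^-7) = 0.05115 rad.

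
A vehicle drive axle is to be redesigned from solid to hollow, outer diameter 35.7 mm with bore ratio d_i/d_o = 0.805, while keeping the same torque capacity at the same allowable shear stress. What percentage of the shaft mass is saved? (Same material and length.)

Equal τ_max and T ⇒ the solid shaft needs d_s³ = d_o³(1−k⁴), so d_s = 35.7·(1−0.805⁴)^(1/3) = 29.77 mm.
Area ratio A_h/A_s = d_o²(1−k²)/d_s² = (1−k²)/(1−k⁴)^(2/3) = 0.5061.
Mass saving = 1 − 0.5061 = 49.4 %.

49.4 %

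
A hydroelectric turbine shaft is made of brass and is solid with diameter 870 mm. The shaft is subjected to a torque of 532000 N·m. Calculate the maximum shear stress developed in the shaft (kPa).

J = πd⁴/32 = π(0.870)⁴/32 = 0.05624 m⁴.
τ_max = T·r/J = 532000 × 0.435 / 0.05624 = 4.115×10^6 Pa.

4110 kPa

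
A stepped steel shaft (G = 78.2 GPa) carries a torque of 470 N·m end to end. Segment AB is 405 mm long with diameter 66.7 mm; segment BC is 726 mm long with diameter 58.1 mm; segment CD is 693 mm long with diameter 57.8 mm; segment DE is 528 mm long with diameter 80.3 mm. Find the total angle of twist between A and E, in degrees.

0.558°

J_AB = π(0.0667)⁴/32 = 1.94×10^-6 m⁴; J_BC = π(0.0581)⁴/32 = 1.12×10^-6 m⁴; J_CD = π(0.0578)⁴/32 = 1.10×10^-6 m⁴; J_DE = π(0.0803)⁴/32 = 4.08×10^-6 m⁴.
θ = (T/G)·Σ L_i/J_i = (470.0/78.2×10⁹)·(0.405/1.94×10^-6 + 0.726/1.12×10^-6 + 0.693/1.10×10^-6 + 0.528/4.08×10^-6) = 9.732×10^-3 rad.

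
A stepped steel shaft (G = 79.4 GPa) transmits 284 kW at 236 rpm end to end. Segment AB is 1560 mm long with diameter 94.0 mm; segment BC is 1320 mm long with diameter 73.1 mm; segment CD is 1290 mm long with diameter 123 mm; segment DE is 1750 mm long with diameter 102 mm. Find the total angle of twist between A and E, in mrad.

ω = 2π·236/60 = 24.71 rad/s, so T = P/ω = 284×10³ / 24.71 = 11490 N·m.
J_AB = π(0.0940)⁴/32 = 7.66×10^-6 m⁴; J_BC = π(0.0731)⁴/32 = 2.80×10^-6 m⁴; J_CD = π(0.123)⁴/32 = 2.25×10^-5 m⁴; J_DE = π(0.102)⁴/32 = 1.06×10^-5 m⁴.
θ = (T/G)·Σ L_i/J_i = (11490/79.4×10⁹)·(1.56/7.66×10^-6 + 1.32/2.80×10^-6 + 1.29/2.25×10^-5 + 1.75/1.06×10^-5) = 0.1297 rad.

130 mrad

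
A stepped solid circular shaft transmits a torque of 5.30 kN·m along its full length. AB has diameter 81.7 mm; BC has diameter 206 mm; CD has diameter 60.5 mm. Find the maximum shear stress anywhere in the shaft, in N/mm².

122 N/mm²

Under the same torque, τ_max = 16T/(πd³) is largest where d is smallest — segment CD (d = 60.5 mm).
τ_max = 16·5300/(π·(0.0605)³) = 1.219×10^8 Pa.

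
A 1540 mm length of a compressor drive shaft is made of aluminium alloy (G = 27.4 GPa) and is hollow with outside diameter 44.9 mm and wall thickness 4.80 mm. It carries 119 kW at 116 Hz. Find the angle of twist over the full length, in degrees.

ω = 2π·116 = 728.8 rad/s, so T = P/ω = 119×10³ / 728.8 = 163.3 N·m.
J = π(d_o⁴ − d_i⁴)/32 = π(0.0449⁴ − 0.0353⁴)/32 = 2.466×10^-7 m⁴.
θ = T·L/(G·J) = 163.3 × 1.54 / (27.4×10⁹ × 2.466×10^-7) = 0.03722 rad.

2.13°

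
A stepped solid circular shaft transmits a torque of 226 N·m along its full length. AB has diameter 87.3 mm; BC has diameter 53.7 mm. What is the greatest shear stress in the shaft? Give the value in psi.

1080 psi

Under the same torque, τ_max = 16T/(πd³) is largest where d is smallest — segment BC (d = 53.7 mm).
τ_max = 16·226.0/(π·(0.0537)³) = 7.433×10^6 Pa.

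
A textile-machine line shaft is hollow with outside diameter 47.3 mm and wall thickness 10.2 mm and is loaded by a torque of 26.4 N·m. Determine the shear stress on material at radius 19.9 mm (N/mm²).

1.19 N/mm²

J = π(d_o⁴ − d_i⁴)/32 = π(0.0473⁴ − 0.0269⁴)/32 = 4.400×10^-7 m⁴.
Shear stress varies linearly with radius: τ = T·r/J = 26.40 × 0.0199 / 4.400×10^-7 = 1.194×10^6 Pa.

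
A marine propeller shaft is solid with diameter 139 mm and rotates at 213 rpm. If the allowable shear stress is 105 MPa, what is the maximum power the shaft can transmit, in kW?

J = πd⁴/32 = π(0.139)⁴/32 = 3.665×10^-5 m⁴.
T_max = τ_allow·J/r = 1.05×10^8 × 3.665×10^-5 / 0.0695 = 55370 N·m.
ω = 2π·213/60 = 22.31 rad/s, so P_max = T_max·ω = 1.235×10^6 W.

1240 kW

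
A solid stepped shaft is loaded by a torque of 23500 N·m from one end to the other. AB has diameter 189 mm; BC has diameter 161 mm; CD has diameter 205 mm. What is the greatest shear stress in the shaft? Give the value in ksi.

4.16 ksi

Under the same torque, τ_max = 16T/(πd³) is largest where d is smallest — segment BC (d = 161 mm).
τ_max = 16·23500/(π·(0.161)³) = 2.868×10^7 Pa.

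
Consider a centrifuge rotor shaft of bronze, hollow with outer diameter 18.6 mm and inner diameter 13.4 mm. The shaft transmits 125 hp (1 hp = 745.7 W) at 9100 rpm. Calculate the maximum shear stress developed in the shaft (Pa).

ω = 2π·9100/60 = 952.9 rad/s, so T = P/ω = 125×745.7 / 952.9 = 97.81 N·m.
J = π(d_o⁴ − d_i⁴)/32 = π(0.0186⁴ − 0.0134⁴)/32 = 8.585×10^-9 m⁴.
τ_max = T·r/J = 97.81 × 0.00930 / 8.585×10^-9 = 1.060×10^8 Pa.

1.06e8 Pa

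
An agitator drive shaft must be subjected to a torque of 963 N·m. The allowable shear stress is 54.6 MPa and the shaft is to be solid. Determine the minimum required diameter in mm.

44.8 mm

For a solid shaft τ_max = 16T/(πd³), so d = (16T/(π τ_allow))^(1/3) = (16·963.0/(π·5.46×10^7))^(1/3) = 0.04479 m.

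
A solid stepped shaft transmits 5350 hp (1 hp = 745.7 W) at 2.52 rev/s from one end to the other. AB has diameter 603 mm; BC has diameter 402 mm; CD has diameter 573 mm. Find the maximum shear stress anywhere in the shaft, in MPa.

ω = 2π·2.52 = 15.83 rad/s, so T = P/ω = 5350×745.7 / 15.83 = 252000 N·m.
Under the same torque, τ_max = 16T/(πd³) is largest where d is smallest — segment BC (d = 402 mm).
τ_max = 16·252000/(π·(0.402)³) = 1.975×10^7 Pa.

19.8 MPa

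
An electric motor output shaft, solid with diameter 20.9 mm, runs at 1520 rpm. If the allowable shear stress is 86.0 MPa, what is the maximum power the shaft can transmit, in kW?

J = πd⁴/32 = π(0.0209)⁴/32 = 1.873×10^-8 m⁴.
T_max = τ_allow·J/r = 8.60×10^7 × 1.873×10^-8 / 0.0104 = 154.2 N·m.
ω = 2π·1520/60 = 159.2 rad/s, so P_max = T_max·ω = 2.454×10^4 W.

24.5 kW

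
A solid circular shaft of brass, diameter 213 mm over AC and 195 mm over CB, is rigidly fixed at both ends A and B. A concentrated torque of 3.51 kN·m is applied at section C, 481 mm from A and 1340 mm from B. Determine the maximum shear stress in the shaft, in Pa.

Compatibility: T_A·a/J_AC = T_B·b/J_CB with T_A + T_B = T₀.
J_AC = 2.02×10^-4 m⁴, J_CB = 1.42×10^-4 m⁴, so T_A = T₀·(J_AC/a)/((J_AC/a)+(J_CB/b)) = 2803 N·m, T_B = 706.8 N·m.
τ in each portion: τ_AC = 1.48×10^6 Pa, τ_CB = 4.85×10^5 Pa; maximum is in AC.
τ_max = T_AC·r/J = 2803·0.106/2.02×10^-4 = 1.477×10^6 Pa.

1.48e6 Pa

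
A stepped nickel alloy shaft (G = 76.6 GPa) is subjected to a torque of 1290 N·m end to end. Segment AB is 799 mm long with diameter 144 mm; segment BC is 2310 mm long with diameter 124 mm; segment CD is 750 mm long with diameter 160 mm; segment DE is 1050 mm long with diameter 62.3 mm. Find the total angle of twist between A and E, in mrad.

14.1 mrad

J_AB = π(0.144)⁴/32 = 4.22×10^-5 m⁴; J_BC = π(0.124)⁴/32 = 2.32×10^-5 m⁴; J_CD = π(0.160)⁴/32 = 6.43×10^-5 m⁴; J_DE = π(0.0623)⁴/32 = 1.48×10^-6 m⁴.
θ = (T/G)·Σ L_i/J_i = (1290/76.6×10⁹)·(0.799/4.22×10^-5 + 2.31/2.32×10^-5 + 0.750/6.43×10^-5 + 1.05/1.48×10^-6) = 0.01415 rad.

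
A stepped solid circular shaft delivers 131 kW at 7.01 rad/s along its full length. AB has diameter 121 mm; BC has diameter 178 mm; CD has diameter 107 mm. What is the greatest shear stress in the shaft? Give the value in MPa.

77.7 MPa

ω = 7.01 rad/s, so T = P/ω = 131×10³ / 7.010 = 18690 N·m.
Under the same torque, τ_max = 16T/(πd³) is largest where d is smallest — segment CD (d = 107 mm).
τ_max = 16·18690/(π·(0.107)³) = 7.769×10^7 Pa.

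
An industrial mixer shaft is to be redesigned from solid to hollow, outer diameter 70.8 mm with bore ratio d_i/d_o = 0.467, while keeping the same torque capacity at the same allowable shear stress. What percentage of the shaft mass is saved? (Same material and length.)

Equal τ_max and T ⇒ the solid shaft needs d_s³ = d_o³(1−k⁴), so d_s = 70.8·(1−0.467⁴)^(1/3) = 69.66 mm.
Area ratio A_h/A_s = d_o²(1−k²)/d_s² = (1−k²)/(1−k⁴)^(2/3) = 0.8077.
Mass saving = 1 − 0.8077 = 19.2 %.

19.2 %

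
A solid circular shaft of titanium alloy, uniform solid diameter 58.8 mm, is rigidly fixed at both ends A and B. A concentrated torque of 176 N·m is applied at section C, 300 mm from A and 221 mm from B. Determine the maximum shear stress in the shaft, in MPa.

With uniform GJ and both ends fixed, compatibility θ_AC = θ_CB gives T_A·a = T_B·b, together with T_A + T_B = T₀.
T_A = T₀·b/(a+b) = 176.0·221/521.0 = 74.66 N·m; T_B = 101.3 N·m.
τ in each portion: τ_AC = 1.87×10^6 Pa, τ_CB = 2.54×10^6 Pa; maximum is in CB.
τ_max = T_CB·r/J = 101.3·0.0294/1.17×10^-6 = 2.539×10^6 Pa.

2.54 MPa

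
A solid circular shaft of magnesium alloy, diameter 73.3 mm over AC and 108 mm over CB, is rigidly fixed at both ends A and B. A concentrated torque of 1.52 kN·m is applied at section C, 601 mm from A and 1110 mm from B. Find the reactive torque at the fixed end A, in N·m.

Compatibility: T_A·a/J_AC = T_B·b/J_CB with T_A + T_B = T₀.
J_AC = 2.83×10^-6 m⁴, J_CB = 1.34×10^-5 m⁴, so T_A = T₀·(J_AC/a)/((J_AC/a)+(J_CB/b)) = 428.0 N·m, T_B = 1092 N·m.

428 N·m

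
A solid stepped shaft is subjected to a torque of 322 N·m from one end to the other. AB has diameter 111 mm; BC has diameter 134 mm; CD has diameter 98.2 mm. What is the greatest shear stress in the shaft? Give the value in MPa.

1.73 MPa

Under the same torque, τ_max = 16T/(πd³) is largest where d is smallest — segment CD (d = 98.2 mm).
τ_max = 16·322.0/(π·(0.0982)³) = 1.732×10^6 Pa.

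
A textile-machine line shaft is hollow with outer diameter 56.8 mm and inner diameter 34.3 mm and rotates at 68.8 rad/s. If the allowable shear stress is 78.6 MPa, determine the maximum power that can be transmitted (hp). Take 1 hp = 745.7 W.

J = π(d_o⁴ − d_i⁴)/32 = π(0.0568⁴ − 0.0343⁴)/32 = 8.860×10^-7 m⁴.
T_max = τ_allow·J/r = 7.86×10^7 × 8.860×10^-7 / 0.0284 = 2452 N·m.
ω = 68.8 rad/s, so P_max = T_max·ω = 1.687×10^5 W.

226 hp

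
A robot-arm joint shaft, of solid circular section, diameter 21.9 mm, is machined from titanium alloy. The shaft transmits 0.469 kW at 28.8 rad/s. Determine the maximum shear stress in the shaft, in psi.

1150 psi

ω = 28.8 rad/s, so T = P/ω = 0.469×10³ / 28.80 = 16.28 N·m.
J = πd⁴/32 = π(0.0219)⁴/32 = 2.258×10^-8 m⁴.
τ_max = T·r/J = 16.28 × 0.0109 / 2.258×10^-8 = 7.896×10^6 Pa.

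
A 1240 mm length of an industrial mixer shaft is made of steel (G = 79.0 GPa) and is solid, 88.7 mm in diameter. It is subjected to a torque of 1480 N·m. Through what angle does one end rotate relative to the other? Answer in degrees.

J = πd⁴/32 = π(0.0887)⁴/32 = 6.077×10^-6 m⁴.
θ = T·L/(G·J) = 1480 × 1.24 / (79.0×10⁹ × 6.077×10^-6) = 3.823×10^-3 rad.

0.219°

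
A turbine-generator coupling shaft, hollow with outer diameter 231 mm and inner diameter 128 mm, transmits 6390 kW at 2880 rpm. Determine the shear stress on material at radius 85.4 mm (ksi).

1.04 ksi

ω = 2π·2880/60 = 301.6 rad/s, so T = P/ω = 6390×10³ / 301.6 = 21190 N·m.
J = π(d_o⁴ − d_i⁴)/32 = π(0.231⁴ − 0.128⁴)/32 = 2.532×10^-4 m⁴.
Shear stress varies linearly with radius: τ = T·r/J = 21190 × 0.0854 / 2.532×10^-4 = 7.146×10^6 Pa.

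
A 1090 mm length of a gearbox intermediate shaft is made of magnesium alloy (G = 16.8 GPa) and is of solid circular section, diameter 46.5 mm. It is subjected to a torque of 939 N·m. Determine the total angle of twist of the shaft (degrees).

J = πd⁴/32 = π(0.0465)⁴/32 = 4.590×10^-7 m⁴.
θ = T·L/(G·J) = 939.0 × 1.09 / (16.8×10⁹ × 4.590×10^-7) = 0.1327 rad.

7.60°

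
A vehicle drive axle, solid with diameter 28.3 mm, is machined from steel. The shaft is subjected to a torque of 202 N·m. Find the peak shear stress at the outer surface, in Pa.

4.54e7 Pa

J = πd⁴/32 = π(0.0283)⁴/32 = 6.297×10^-8 m⁴.
τ_max = T·r/J = 202.0 × 0.0142 / 6.297×10^-8 = 4.539×10^7 Pa.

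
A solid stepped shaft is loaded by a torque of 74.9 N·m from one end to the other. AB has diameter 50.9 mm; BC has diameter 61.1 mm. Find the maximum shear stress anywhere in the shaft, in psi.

420 psi

Under the same torque, τ_max = 16T/(πd³) is largest where d is smallest — segment AB (d = 50.9 mm).
τ_max = 16·74.90/(π·(0.0509)³) = 2.893×10^6 Pa.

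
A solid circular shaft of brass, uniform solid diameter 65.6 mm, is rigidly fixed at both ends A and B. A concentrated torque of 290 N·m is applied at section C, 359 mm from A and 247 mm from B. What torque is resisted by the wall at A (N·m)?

118 N·m

With uniform GJ and both ends fixed, compatibility θ_AC = θ_CB gives T_A·a = T_B·b, together with T_A + T_B = T₀.
T_A = T₀·b/(a+b) = 290.0·247/606.0 = 118.2 N·m; T_B = 171.8 N·m.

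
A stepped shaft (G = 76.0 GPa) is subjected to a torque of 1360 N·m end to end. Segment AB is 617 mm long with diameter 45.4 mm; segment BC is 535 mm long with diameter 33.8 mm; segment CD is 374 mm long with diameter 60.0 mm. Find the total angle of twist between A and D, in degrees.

6.10°

J_AB = π(0.0454)⁴/32 = 4.17×10^-7 m⁴; J_BC = π(0.0338)⁴/32 = 1.28×10^-7 m⁴; J_CD = π(0.0600)⁴/32 = 1.27×10^-6 m⁴.
θ = (T/G)·Σ L_i/J_i = (1360/76.0×10⁹)·(0.617/4.17×10^-7 + 0.535/1.28×10^-7 + 0.374/1.27×10^-6) = 0.1064 rad.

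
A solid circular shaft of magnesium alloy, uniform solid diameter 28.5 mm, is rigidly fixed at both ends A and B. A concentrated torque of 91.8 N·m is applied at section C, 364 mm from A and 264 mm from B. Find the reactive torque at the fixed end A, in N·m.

38.6 N·m

With uniform GJ and both ends fixed, compatibility θ_AC = θ_CB gives T_A·a = T_B·b, together with T_A + T_B = T₀.
T_A = T₀·b/(a+b) = 91.80·264/628.0 = 38.59 N·m; T_B = 53.21 N·m.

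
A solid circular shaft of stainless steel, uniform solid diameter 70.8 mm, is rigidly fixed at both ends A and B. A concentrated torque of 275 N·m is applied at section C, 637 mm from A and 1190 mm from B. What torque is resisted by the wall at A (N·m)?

With uniform GJ and both ends fixed, compatibility θ_AC = θ_CB gives T_A·a = T_B·b, together with T_A + T_B = T₀.
T_A = T₀·b/(a+b) = 275.0·1190/1827 = 179.1 N·m; T_B = 95.88 N·m.

179 N·m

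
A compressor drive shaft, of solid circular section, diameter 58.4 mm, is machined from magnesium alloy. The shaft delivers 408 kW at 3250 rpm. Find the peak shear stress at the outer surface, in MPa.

30.7 MPa

ω = 2π·3250/60 = 340.3 rad/s, so T = P/ω = 408×10³ / 340.3 = 1199 N·m.
J = πd⁴/32 = π(0.0584)⁴/32 = 1.142×10^-6 m⁴.
τ_max = T·r/J = 1199 × 0.0292 / 1.142×10^-6 = 3.065×10^7 Pa.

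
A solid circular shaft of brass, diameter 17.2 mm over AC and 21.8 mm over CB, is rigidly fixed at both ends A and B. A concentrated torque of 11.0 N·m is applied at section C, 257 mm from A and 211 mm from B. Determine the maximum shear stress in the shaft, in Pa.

Compatibility: T_A·a/J_AC = T_B·b/J_CB with T_A + T_B = T₀.
J_AC = 8.59×10^-9 m⁴, J_CB = 2.22×10^-8 m⁴, so T_A = T₀·(J_AC/a)/((J_AC/a)+(J_CB/b)) = 2.655 N·m, T_B = 8.345 N·m.
τ in each portion: τ_AC = 2.66×10^6 Pa, τ_CB = 4.10×10^6 Pa; maximum is in CB.
τ_max = T_CB·r/J = 8.345·0.0109/2.22×10^-8 = 4.102×10^6 Pa.

4.10e6 Pa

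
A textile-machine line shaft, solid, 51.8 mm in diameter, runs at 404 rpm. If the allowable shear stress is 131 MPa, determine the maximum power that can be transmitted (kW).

J = πd⁴/32 = π(0.0518)⁴/32 = 7.068×10^-7 m⁴.
T_max = τ_allow·J/r = 1.31×10^8 × 7.068×10^-7 / 0.0259 = 3575 N·m.
ω = 2π·404/60 = 42.31 rad/s, so P_max = T_max·ω = 1.513×10^5 W.

151 kW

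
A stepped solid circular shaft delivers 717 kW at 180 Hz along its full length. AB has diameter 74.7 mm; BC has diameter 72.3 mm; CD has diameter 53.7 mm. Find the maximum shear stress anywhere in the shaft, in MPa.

ω = 2π·180 = 1131 rad/s, so T = P/ω = 717×10³ / 1131 = 634.0 N·m.
Under the same torque, τ_max = 16T/(πd³) is largest where d is smallest — segment CD (d = 53.7 mm).
τ_max = 16·634.0/(π·(0.0537)³) = 2.085×10^7 Pa.

20.9 MPa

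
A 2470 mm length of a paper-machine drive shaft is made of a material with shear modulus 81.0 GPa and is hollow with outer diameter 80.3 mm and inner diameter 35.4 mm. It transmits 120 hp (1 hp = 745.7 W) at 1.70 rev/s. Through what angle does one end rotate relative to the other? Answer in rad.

0.0650 rad

ω = 2π·1.70 = 10.68 rad/s, so T = P/ω = 120×745.7 / 10.68 = 8378 N·m.
J = π(d_o⁴ − d_i⁴)/32 = π(0.0803⁴ − 0.0354⁴)/32 = 3.928×10^-6 m⁴.
θ = T·L/(G·J) = 8378 × 2.47 / (81.0×10⁹ × 3.928×10^-6) = 0.06504 rad.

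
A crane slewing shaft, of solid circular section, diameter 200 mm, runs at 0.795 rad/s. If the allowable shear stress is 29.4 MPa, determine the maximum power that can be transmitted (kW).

36.7 kW

J = πd⁴/32 = π(0.200)⁴/32 = 1.571×10^-4 m⁴.
T_max = τ_allow·J/r = 2.94×10^7 × 1.571×10^-4 / 0.100 = 46180 N·m.
ω = 0.795 rad/s, so P_max = T_max·ω = 3.671×10^4 W.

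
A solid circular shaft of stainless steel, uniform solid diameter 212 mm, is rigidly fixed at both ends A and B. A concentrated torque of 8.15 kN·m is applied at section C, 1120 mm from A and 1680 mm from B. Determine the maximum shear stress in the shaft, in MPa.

With uniform GJ and both ends fixed, compatibility θ_AC = θ_CB gives T_A·a = T_B·b, together with T_A + T_B = T₀.
T_A = T₀·b/(a+b) = 8150·1680/2800 = 4890 N·m; T_B = 3260 N·m.
τ in each portion: τ_AC = 2.61×10^6 Pa, τ_CB = 1.74×10^6 Pa; maximum is in AC.
τ_max = T_AC·r/J = 4890·0.106/1.98×10^-4 = 2.614×10^6 Pa.

2.61 MPa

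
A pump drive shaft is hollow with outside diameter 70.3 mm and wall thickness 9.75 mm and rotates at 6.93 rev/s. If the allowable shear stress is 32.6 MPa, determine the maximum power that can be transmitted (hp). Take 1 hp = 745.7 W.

J = π(d_o⁴ − d_i⁴)/32 = π(0.0703⁴ − 0.0508⁴)/32 = 1.744×10^-6 m⁴.
T_max = τ_allow·J/r = 3.26×10^7 × 1.744×10^-6 / 0.0352 = 1618 N·m.
ω = 2π·6.93 = 43.54 rad/s, so P_max = T_max·ω = 7.043×10^4 W.

94.4 hp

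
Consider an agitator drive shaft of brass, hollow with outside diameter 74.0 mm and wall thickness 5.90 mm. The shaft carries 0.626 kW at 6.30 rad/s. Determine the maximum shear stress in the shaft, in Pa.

ω = 6.30 rad/s, so T = P/ω = 0.626×10³ / 6.300 = 99.37 N·m.
J = π(d_o⁴ − d_i⁴)/32 = π(0.0740⁴ − 0.0622⁴)/32 = 1.474×10^-6 m⁴.
τ_max = T·r/J = 99.37 × 0.0370 / 1.474×10^-6 = 2.493×10^6 Pa.

2.49e6 Pa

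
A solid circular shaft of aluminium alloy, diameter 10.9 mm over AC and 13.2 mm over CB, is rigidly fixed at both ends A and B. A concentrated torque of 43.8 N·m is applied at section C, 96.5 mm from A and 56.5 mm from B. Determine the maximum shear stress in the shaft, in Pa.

7.62e7 Pa

Compatibility: T_A·a/J_AC = T_B·b/J_CB with T_A + T_B = T₀.
J_AC = 1.39×10^-9 m⁴, J_CB = 2.98×10^-9 m⁴, so T_A = T₀·(J_AC/a)/((J_AC/a)+(J_CB/b)) = 9.372 N·m, T_B = 34.43 N·m.
τ in each portion: τ_AC = 3.69×10^7 Pa, τ_CB = 7.62×10^7 Pa; maximum is in CB.
τ_max = T_CB·r/J = 34.43·0.00660/2.98×10^-9 = 7.624×10^7 Pa.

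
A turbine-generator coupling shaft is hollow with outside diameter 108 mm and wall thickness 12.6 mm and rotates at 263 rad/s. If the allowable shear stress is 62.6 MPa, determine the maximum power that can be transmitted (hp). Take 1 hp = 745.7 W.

J = π(d_o⁴ − d_i⁴)/32 = π(0.108⁴ − 0.0828⁴)/32 = 8.742×10^-6 m⁴.
T_max = τ_allow·J/r = 6.26×10^7 × 8.742×10^-6 / 0.0540 = 10130 N·m.
ω = 263 rad/s, so P_max = T_max·ω = 2.665×10^6 W.

3570 hp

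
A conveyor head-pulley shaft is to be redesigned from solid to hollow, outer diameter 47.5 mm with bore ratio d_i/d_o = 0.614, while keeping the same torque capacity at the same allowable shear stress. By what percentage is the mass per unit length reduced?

31.0 %

Equal τ_max and T ⇒ the solid shaft needs d_s³ = d_o³(1−k⁴), so d_s = 47.5·(1−0.614⁴)^(1/3) = 45.13 mm.
Area ratio A_h/A_s = d_o²(1−k²)/d_s² = (1−k²)/(1−k⁴)^(2/3) = 0.6900.
Mass saving = 1 − 0.6900 = 31.0 %.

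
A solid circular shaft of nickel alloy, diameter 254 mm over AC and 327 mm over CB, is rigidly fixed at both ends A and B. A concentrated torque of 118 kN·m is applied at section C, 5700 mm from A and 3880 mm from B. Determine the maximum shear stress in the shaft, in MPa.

13.8 MPa

Compatibility: T_A·a/J_AC = T_B·b/J_CB with T_A + T_B = T₀.
J_AC = 4.09×10^-4 m⁴, J_CB = 1.12×10^-3 m⁴, so T_A = T₀·(J_AC/a)/((J_AC/a)+(J_CB/b)) = 23430 N·m, T_B = 94570 N·m.
τ in each portion: τ_AC = 7.28×10^6 Pa, τ_CB = 1.38×10^7 Pa; maximum is in CB.
τ_max = T_CB·r/J = 94570·0.164/1.12×10^-3 = 1.377×10^7 Pa.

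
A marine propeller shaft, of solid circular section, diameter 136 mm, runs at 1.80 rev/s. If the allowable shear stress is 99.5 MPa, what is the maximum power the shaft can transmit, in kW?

J = πd⁴/32 = π(0.136)⁴/32 = 3.359×10^-5 m⁴.
T_max = τ_allow·J/r = 9.95×10^7 × 3.359×10^-5 / 0.0680 = 49140 N·m.
ω = 2π·1.80 = 11.31 rad/s, so P_max = T_max·ω = 5.558×10^5 W.

556 kW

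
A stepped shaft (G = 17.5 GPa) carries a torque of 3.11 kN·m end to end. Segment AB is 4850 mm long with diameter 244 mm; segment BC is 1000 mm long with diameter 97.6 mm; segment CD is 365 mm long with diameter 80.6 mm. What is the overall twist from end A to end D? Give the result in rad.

0.0381 rad

J_AB = π(0.244)⁴/32 = 3.48×10^-4 m⁴; J_BC = π(0.0976)⁴/32 = 8.91×10^-6 m⁴; J_CD = π(0.0806)⁴/32 = 4.14×10^-6 m⁴.
θ = (T/G)·Σ L_i/J_i = (3110/17.5×10⁹)·(4.85/3.48×10^-4 + 1.00/8.91×10^-6 + 0.365/4.14×10^-6) = 0.03808 rad.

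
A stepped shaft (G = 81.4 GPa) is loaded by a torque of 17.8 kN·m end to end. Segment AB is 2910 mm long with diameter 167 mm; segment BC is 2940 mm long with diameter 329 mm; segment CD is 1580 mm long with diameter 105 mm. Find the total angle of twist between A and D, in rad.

0.0378 rad

J_AB = π(0.167)⁴/32 = 7.64×10^-5 m⁴; J_BC = π(0.329)⁴/32 = 1.15×10^-3 m⁴; J_CD = π(0.105)⁴/32 = 1.19×10^-5 m⁴.
θ = (T/G)·Σ L_i/J_i = (17800/81.4×10⁹)·(2.91/7.64×10^-5 + 2.94/1.15×10^-3 + 1.58/1.19×10^-5) = 0.03785 rad.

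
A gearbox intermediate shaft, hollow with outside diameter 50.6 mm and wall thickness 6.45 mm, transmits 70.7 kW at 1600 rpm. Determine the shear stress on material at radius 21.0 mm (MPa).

19.9 MPa

ω = 2π·1600/60 = 167.6 rad/s, so T = P/ω = 70.7×10³ / 167.6 = 422.0 N·m.
J = π(d_o⁴ − d_i⁴)/32 = π(0.0506⁴ − 0.0377⁴)/32 = 4.453×10^-7 m⁴.
Shear stress varies linearly with radius: τ = T·r/J = 422.0 × 0.0210 / 4.453×10^-7 = 1.990×10^7 Pa.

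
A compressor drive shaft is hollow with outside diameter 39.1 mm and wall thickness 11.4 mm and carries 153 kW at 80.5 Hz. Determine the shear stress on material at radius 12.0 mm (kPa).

ω = 2π·80.5 = 505.8 rad/s, so T = P/ω = 153×10³ / 505.8 = 302.5 N·m.
J = π(d_o⁴ − d_i⁴)/32 = π(0.0391⁴ − 0.0163⁴)/32 = 2.225×10^-7 m⁴.
Shear stress varies linearly with radius: τ = T·r/J = 302.5 × 0.0120 / 2.225×10^-7 = 1.631×10^7 Pa.

16300 kPa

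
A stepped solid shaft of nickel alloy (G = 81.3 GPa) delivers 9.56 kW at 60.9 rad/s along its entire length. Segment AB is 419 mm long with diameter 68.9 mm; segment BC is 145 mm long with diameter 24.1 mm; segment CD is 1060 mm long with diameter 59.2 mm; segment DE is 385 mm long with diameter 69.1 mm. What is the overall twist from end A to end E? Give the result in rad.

ω = 60.9 rad/s, so T = P/ω = 9.56×10³ / 60.90 = 157.0 N·m.
J_AB = π(0.0689)⁴/32 = 2.21×10^-6 m⁴; J_BC = π(0.0241)⁴/32 = 3.31×10^-8 m⁴; J_CD = π(0.0592)⁴/32 = 1.21×10^-6 m⁴; J_DE = π(0.0691)⁴/32 = 2.24×10^-6 m⁴.
θ = (T/G)·Σ L_i/J_i = (157.0/81.3×10⁹)·(0.419/2.21×10^-6 + 0.145/3.31×10^-8 + 1.06/1.21×10^-6 + 0.385/2.24×10^-6) = 0.01085 rad.

0.0108 rad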